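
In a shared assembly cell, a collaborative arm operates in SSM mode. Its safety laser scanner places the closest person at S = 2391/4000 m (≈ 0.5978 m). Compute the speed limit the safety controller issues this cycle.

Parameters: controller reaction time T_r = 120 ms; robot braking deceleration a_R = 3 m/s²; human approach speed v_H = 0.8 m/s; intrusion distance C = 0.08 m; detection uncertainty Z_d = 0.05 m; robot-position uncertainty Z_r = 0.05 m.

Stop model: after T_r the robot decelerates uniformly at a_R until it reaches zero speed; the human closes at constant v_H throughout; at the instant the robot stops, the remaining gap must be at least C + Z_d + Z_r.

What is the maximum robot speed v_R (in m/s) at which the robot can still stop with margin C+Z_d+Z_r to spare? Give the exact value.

collect terms ⇒ (1/6)·v_R² + (29/75)·v_R + (-1287/4000) = 0
  disc = (29/75)² − 4·(1/6)·(-1287/4000) = 32761/90000 ; √disc = 181/300
  v_R = (−(29/75) + 181/300) / (2·(1/6)) = 13/20 m/s
check:
stop time T_s = (13/20)/3 = 0.2167 s
reaction-phase robot travel = 0.6500·0.1200 = 0.0780 m
braking distance = 0.6500²/(2·3.0000) = 0.0704 m
human over T_r+T_s: 0.8000·(0.1200+0.2167) = 0.2693 m
C+Z_d+Z_r = 0.0800+0.0500+0.0500 = 0.1800 m
sum ≈ 0.0780+0.0704+0.2693+0.1800 ≈ 0.5978 m = S ✓

v_R_max = 13/20 m/s = 0.6500 m/s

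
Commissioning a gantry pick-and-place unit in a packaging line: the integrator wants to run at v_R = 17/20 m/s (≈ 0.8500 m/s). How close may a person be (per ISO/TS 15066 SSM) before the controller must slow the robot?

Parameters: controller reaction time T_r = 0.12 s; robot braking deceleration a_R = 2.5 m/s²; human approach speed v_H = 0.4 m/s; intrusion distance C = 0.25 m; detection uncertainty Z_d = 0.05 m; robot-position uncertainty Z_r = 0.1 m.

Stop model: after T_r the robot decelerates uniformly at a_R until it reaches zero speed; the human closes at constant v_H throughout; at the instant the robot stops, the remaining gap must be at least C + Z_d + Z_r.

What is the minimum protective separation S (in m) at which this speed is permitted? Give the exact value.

S_min = 1661/2000 m = 0.8305 m

braking lasts T_s = (17/20)/(5/2) = 0.3400 s
reaction-phase robot travel = 0.8500·0.1200 = 0.1020 m
robot covers 0.8500·0.3400 − ½·2.5000·0.3400² = 0.1445 m while stopping
person approaches 0.4000·(0.1200+0.3400) = 0.1840 m
C+Z_d+Z_r = 0.2500+0.0500+0.1000 = 0.4000 m
S_min ≈ 0.1020+0.1445+0.1840+0.4000  ⇒  S_min = 1661/2000 m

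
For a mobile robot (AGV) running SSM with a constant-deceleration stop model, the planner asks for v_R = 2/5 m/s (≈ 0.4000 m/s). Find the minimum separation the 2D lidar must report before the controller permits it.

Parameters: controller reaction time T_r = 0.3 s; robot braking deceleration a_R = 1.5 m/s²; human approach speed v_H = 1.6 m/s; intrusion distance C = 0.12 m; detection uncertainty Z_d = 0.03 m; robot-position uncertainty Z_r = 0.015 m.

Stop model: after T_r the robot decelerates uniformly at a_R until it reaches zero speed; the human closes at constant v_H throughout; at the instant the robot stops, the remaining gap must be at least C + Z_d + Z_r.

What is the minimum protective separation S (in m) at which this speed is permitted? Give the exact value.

stop time T_s = (2/5)/(3/2) = 0.2667 s
reaction-phase robot travel = 0.4000·0.3000 = 0.1200 m
robot under decel: 0.4000²/(2·1.5000) = 0.0533 m
human closes 1.6000·0.5667 = 0.9067 m
residual clearance needed = 0.1200+0.0300+0.0150 = 0.1650 m
S_min ≈ 0.1200+0.0533+0.9067+0.1650  ⇒  S_min = 249/200 m

S_min = 249/200 m = 1.2450 m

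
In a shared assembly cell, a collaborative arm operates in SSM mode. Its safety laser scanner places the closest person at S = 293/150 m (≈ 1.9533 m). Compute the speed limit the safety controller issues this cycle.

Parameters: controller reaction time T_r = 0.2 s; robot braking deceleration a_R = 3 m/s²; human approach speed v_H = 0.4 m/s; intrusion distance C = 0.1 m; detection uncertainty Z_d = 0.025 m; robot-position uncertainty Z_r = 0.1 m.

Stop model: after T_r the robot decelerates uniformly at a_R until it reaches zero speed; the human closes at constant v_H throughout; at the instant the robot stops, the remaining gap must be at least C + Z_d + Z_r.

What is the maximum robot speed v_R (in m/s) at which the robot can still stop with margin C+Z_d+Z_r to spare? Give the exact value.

quadratic (1/6)·v² + (1/3)·v + (-989/600) = 0
  disc = (1/3)² − 4·(1/6)·(-989/600) = 121/100 ; √disc = 11/10
  v_R = (−(1/3) + 11/10) / (2·(1/6)) = 23/10 m/s
check:
T_s = v_R/a_R = (23/10)/3 = 0.7667 s
reaction-phase robot travel = 2.3000·0.2000 = 0.4600 m
braking distance = 2.3000²/(2·3.0000) = 0.8817 m
person approaches 0.4000·(0.2000+0.7667) = 0.3867 m
margins: 0.1000+0.0250+0.1000 = 0.2250 m
sum ≈ 0.4600+0.8817+0.3867+0.2250 ≈ 1.9533 m = S ✓

v_R_max = 23/10 m/s = 2.3000 m/s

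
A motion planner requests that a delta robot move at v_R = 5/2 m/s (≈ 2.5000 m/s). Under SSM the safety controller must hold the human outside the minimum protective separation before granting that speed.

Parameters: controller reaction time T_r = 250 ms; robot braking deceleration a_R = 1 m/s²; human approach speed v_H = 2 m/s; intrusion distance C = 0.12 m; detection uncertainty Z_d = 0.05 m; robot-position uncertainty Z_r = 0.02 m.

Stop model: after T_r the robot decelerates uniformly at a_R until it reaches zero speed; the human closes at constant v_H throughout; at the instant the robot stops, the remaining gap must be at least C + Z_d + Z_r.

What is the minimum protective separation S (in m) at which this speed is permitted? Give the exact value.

stop time T_s = (5/2)/1 = 2.5000 s
robot in T_r: 2.5000·0.2500 = 0.6250 m
robot under decel: 2.5000²/(2·1.0000) = 3.1250 m
human over T_r+T_s: 2.0000·(0.2500+2.5000) = 5.5000 m
residual clearance needed = 0.1200+0.0500+0.0200 = 0.1900 m
S_min ≈ 0.6250+3.1250+5.5000+0.1900  ⇒  S_min = 236/25 m

S_min = 236/25 m = 9.4400 m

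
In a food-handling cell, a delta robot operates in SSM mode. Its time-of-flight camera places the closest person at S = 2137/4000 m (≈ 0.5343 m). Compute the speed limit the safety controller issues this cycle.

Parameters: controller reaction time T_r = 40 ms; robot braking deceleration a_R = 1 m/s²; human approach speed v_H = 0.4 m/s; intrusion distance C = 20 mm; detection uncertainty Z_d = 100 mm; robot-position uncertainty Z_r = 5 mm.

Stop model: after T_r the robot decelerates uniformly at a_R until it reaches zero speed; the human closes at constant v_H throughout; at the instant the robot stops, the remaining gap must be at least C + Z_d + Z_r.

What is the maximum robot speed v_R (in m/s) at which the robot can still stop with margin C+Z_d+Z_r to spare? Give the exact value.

v_R_max = 11/20 m/s = 0.5500 m/s

quadratic (1/2)·v² + (11/25)·v + (-1573/4000) = 0
  disc = (11/25)² − 4·(1/2)·(-1573/4000) = 9801/10000 ; √disc = 99/100
  v_R = (−(11/25) + 99/100) / (2·(1/2)) = 11/20 m/s
check:
T_s = v_R/a_R = (11/20)/1 = 0.5500 s
robot in T_r: 0.5500·0.0400 = 0.0220 m
robot covers 0.5500·0.5500 − ½·1.0000·0.5500² = 0.1512 m while stopping
person approaches 0.4000·(0.0400+0.5500) = 0.2360 m
C+Z_d+Z_r = 0.0200+0.1000+0.0050 = 0.1250 m
sum ≈ 0.0220+0.1512+0.2360+0.1250 ≈ 0.5343 m = S ✓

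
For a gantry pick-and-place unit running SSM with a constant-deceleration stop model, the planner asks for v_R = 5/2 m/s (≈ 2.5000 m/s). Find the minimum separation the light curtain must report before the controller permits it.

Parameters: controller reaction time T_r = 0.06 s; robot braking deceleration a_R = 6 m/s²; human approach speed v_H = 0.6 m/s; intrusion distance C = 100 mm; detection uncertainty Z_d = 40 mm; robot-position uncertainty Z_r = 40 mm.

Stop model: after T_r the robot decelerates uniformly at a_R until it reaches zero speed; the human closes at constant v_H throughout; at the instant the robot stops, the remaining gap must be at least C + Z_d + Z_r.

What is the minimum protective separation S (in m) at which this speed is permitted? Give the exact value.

S_min = 6821/6000 m = 1.1368 m

T_s = v_R/a_R = (5/2)/6 = 0.4167 s
robot in T_r: 2.5000·0.0600 = 0.1500 m
robot under decel: 2.5000²/(2·6.0000) = 0.5208 m
human closes 0.6000·0.4767 = 0.2860 m
C+Z_d+Z_r = 0.1000+0.0400+0.0400 = 0.1800 m
S_min ≈ 0.1500+0.5208+0.2860+0.1800  ⇒  S_min = 6821/6000 m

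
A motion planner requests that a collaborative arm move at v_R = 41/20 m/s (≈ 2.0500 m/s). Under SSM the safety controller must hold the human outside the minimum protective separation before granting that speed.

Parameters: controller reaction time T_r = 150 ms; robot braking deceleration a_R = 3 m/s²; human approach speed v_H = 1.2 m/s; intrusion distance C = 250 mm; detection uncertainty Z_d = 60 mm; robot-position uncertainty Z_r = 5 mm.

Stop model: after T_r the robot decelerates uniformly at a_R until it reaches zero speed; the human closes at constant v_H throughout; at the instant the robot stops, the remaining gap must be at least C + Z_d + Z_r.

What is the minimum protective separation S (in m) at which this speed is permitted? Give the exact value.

stop time T_s = (41/20)/3 = 0.6833 s
robot covers v_R·T_r = 2.0500·0.1500 = 0.3075 m before braking
braking distance = 2.0500²/(2·3.0000) = 0.7004 m
human over T_r+T_s: 1.2000·(0.1500+0.6833) = 1.0000 m
C+Z_d+Z_r = 0.2500+0.0600+0.0050 = 0.3150 m
S_min ≈ 0.3075+0.7004+1.0000+0.3150  ⇒  S_min = 223/96 m

S_min = 223/96 m = 2.3229 m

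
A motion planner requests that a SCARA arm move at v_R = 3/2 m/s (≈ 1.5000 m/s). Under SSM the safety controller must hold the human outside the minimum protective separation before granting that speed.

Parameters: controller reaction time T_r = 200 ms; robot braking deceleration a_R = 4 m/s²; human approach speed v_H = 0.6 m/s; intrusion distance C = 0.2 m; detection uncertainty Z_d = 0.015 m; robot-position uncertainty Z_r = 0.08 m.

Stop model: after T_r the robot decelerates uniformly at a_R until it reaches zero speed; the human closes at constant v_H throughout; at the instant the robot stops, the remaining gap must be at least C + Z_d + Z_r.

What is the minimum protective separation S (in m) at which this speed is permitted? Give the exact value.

S_min = 977/800 m = 1.2212 m

stop time T_s = (3/2)/4 = 0.3750 s
robot in T_r: 1.5000·0.2000 = 0.3000 m
braking distance = 1.5000²/(2·4.0000) = 0.2812 m
human closes 0.6000·0.5750 = 0.3450 m
residual clearance needed = 0.2000+0.0150+0.0800 = 0.2950 m
S_min ≈ 0.3000+0.2812+0.3450+0.2950  ⇒  S_min = 977/800 m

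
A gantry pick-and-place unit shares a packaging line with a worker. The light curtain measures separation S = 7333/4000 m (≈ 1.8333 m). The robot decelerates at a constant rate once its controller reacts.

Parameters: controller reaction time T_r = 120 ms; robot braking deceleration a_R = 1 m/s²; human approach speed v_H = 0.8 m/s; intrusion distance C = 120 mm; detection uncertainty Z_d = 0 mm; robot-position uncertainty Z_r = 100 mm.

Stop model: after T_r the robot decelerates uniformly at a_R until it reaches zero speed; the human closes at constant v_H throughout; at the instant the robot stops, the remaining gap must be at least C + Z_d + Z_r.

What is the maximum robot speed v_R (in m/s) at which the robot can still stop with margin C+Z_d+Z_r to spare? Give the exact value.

collect terms ⇒ (1/2)·v_R² + (23/25)·v_R + (-6069/4000) = 0
  disc = (23/25)² − 4·(1/2)·(-6069/4000) = 38809/10000 ; √disc = 197/100
  v_R = (−(23/25) + 197/100) / (2·(1/2)) = 21/20 m/s
check:
stop time T_s = (21/20)/1 = 1.0500 s
robot covers v_R·T_r = 1.0500·0.1200 = 0.1260 m before braking
robot covers 1.0500·1.0500 − ½·1.0000·1.0500² = 0.5513 m while stopping
person approaches 0.8000·(0.1200+1.0500) = 0.9360 m
margins: 0.1200+0.0000+0.1000 = 0.2200 m
sum ≈ 0.1260+0.5513+0.9360+0.2200 ≈ 1.8333 m = S ✓

v_R_max = 21/20 m/s = 1.0500 m/s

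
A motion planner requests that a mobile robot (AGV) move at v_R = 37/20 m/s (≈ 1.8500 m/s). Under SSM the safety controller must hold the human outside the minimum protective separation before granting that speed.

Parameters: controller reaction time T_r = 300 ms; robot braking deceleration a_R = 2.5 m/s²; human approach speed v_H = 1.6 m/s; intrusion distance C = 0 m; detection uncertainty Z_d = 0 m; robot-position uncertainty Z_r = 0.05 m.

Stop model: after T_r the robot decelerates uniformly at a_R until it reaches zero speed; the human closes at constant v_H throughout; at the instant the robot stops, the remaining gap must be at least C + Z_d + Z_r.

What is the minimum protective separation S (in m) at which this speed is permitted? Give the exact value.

S_min = 5907/2000 m = 2.9535 m

stop time T_s = (37/20)/(5/2) = 0.7400 s
robot covers v_R·T_r = 1.8500·0.3000 = 0.5550 m before braking
robot under decel: 1.8500²/(2·2.5000) = 0.6845 m
human closes 1.6000·1.0400 = 1.6640 m
C+Z_d+Z_r = 0.0000+0.0000+0.0500 = 0.0500 m
S_min ≈ 0.5550+0.6845+1.6640+0.0500  ⇒  S_min = 5907/2000 m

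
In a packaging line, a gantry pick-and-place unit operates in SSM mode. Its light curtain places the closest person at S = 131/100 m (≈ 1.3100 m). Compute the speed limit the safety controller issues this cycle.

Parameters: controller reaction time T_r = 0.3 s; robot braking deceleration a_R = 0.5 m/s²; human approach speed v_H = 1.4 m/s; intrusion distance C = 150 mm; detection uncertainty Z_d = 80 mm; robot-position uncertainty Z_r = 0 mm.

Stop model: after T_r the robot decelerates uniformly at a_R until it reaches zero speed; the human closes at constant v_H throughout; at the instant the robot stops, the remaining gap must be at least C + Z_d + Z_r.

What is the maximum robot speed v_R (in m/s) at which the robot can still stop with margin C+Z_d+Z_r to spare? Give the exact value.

v_R_max = 1/5 m/s = 0.2000 m/s

at the boundary: (1)·v² + (31/10)·v + (-33/50) = 0
  disc = (31/10)² − 4·(1)·(-33/50) = 49/4 ; √disc = 7/2
  v_R = (−(31/10) + 7/2) / (2·(1)) = 1/5 m/s
check:
braking lasts T_s = (1/5)/(1/2) = 0.4000 s
robot covers v_R·T_r = 0.2000·0.3000 = 0.0600 m before braking
braking distance = 0.2000²/(2·0.5000) = 0.0400 m
human over T_r+T_s: 1.4000·(0.3000+0.4000) = 0.9800 m
margins: 0.1500+0.0800+0.0000 = 0.2300 m
sum ≈ 0.0600+0.0400+0.9800+0.2300 ≈ 1.3100 m = S ✓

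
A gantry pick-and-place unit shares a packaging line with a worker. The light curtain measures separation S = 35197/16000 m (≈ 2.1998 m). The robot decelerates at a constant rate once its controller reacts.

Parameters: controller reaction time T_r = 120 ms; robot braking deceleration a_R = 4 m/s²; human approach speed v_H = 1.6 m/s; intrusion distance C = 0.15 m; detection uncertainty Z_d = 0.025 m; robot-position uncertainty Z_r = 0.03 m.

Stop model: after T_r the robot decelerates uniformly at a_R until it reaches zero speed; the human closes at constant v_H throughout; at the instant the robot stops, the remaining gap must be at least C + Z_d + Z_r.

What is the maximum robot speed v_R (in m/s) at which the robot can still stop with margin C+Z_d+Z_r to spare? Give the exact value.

quadratic (1/8)·v² + (13/25)·v + (-5769/3200) = 0
  disc = (13/25)² − 4·(1/8)·(-5769/3200) = 187489/160000 ; √disc = 433/400
  v_R = (−(13/25) + 433/400) / (2·(1/8)) = 9/4 m/s
check:
braking lasts T_s = (9/4)/4 = 0.5625 s
robot covers v_R·T_r = 2.2500·0.1200 = 0.2700 m before braking
braking distance = 2.2500²/(2·4.0000) = 0.6328 m
human over T_r+T_s: 1.6000·(0.1200+0.5625) = 1.0920 m
residual clearance needed = 0.1500+0.0250+0.0300 = 0.2050 m
sum ≈ 0.2700+0.6328+1.0920+0.2050 ≈ 2.1998 m = S ✓

v_R_max = 9/4 m/s = 2.2500 m/s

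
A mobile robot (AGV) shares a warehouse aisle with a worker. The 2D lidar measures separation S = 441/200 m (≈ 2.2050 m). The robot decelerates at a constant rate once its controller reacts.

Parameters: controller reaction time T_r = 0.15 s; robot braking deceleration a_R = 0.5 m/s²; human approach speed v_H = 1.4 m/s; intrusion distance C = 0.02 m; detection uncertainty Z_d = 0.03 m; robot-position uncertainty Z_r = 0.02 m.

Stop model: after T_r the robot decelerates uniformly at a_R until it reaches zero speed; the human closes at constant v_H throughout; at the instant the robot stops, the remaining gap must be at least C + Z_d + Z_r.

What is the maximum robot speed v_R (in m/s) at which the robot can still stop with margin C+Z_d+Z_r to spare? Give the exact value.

v_R_max = 11/20 m/s = 0.5500 m/s

quadratic (1)·v² + (59/20)·v + (-77/40) = 0
  disc = (59/20)² − 4·(1)·(-77/40) = 6561/400 ; √disc = 81/20
  v_R = (−(59/20) + 81/20) / (2·(1)) = 11/20 m/s
check:
braking lasts T_s = (11/20)/(1/2) = 1.1000 s
robot covers v_R·T_r = 0.5500·0.1500 = 0.0825 m before braking
robot covers 0.5500·1.1000 − ½·0.5000·1.1000² = 0.3025 m while stopping
human over T_r+T_s: 1.4000·(0.1500+1.1000) = 1.7500 m
C+Z_d+Z_r = 0.0200+0.0300+0.0200 = 0.0700 m
sum ≈ 0.0825+0.3025+1.7500+0.0700 ≈ 2.2050 m = S ✓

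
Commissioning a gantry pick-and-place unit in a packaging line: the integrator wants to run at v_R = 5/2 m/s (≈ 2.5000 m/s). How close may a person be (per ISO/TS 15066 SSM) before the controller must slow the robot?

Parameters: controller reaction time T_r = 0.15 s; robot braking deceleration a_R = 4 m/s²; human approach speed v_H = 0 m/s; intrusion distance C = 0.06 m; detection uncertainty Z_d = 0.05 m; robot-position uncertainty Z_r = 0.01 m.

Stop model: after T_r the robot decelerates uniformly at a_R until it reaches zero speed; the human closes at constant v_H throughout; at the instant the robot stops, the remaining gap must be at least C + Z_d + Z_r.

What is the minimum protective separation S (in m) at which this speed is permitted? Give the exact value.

S_min = 1021/800 m = 1.2763 m

T_s = v_R/a_R = (5/2)/4 = 0.6250 s
reaction-phase robot travel = 2.5000·0.1500 = 0.3750 m
robot covers 2.5000·0.6250 − ½·4.0000·0.6250² = 0.7812 m while stopping
person approaches 0.0000·(0.1500+0.6250) = 0.0000 m
residual clearance needed = 0.0600+0.0500+0.0100 = 0.1200 m
S_min ≈ 0.3750+0.7812+0.0000+0.1200  ⇒  S_min = 1021/800 m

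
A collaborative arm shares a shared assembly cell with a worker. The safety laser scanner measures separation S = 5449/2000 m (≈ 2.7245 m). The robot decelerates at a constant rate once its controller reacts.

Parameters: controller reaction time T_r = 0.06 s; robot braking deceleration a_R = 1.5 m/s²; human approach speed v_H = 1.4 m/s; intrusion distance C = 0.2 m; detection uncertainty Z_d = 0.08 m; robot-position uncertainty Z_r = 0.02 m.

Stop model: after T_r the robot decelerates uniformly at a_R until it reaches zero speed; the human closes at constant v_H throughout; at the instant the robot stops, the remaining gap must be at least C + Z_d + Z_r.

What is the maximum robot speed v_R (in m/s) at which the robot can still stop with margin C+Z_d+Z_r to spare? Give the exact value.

v_R_max = 31/20 m/s = 1.5500 m/s

at the boundary: (1/3)·v² + (149/150)·v + (-4681/2000) = 0
  disc = (149/150)² − 4·(1/3)·(-4681/2000) = 23104/5625 ; √disc = 152/75
  v_R = (−(149/150) + 152/75) / (2·(1/3)) = 31/20 m/s
check:
T_s = v_R/a_R = (31/20)/(3/2) = 1.0333 s
reaction-phase robot travel = 1.5500·0.0600 = 0.0930 m
robot under decel: 1.5500²/(2·1.5000) = 0.8008 m
human over T_r+T_s: 1.4000·(0.0600+1.0333) = 1.5307 m
C+Z_d+Z_r = 0.2000+0.0800+0.0200 = 0.3000 m
sum ≈ 0.0930+0.8008+1.5307+0.3000 ≈ 2.7245 m = S ✓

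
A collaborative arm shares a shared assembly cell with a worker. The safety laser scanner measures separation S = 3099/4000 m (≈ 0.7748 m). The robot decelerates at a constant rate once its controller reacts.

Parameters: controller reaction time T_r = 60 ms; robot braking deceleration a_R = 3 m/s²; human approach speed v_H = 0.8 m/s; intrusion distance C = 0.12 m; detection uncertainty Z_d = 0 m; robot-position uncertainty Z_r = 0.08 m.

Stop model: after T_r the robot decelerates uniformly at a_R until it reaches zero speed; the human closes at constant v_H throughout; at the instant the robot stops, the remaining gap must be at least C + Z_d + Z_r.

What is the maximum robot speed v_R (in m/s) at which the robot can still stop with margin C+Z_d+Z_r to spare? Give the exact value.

at the boundary: (1/6)·v² + (49/150)·v + (-2107/4000) = 0
  disc = (49/150)² − 4·(1/6)·(-2107/4000) = 41209/90000 ; √disc = 203/300
  v_R = (−(49/150) + 203/300) / (2·(1/6)) = 21/20 m/s
check:
braking lasts T_s = (21/20)/3 = 0.3500 s
reaction-phase robot travel = 1.0500·0.0600 = 0.0630 m
robot covers 1.0500·0.3500 − ½·3.0000·0.3500² = 0.1837 m while stopping
human closes 0.8000·0.4100 = 0.3280 m
residual clearance needed = 0.1200+0.0000+0.0800 = 0.2000 m
sum ≈ 0.0630+0.1837+0.3280+0.2000 ≈ 0.7748 m = S ✓

v_R_max = 21/20 m/s = 1.0500 m/s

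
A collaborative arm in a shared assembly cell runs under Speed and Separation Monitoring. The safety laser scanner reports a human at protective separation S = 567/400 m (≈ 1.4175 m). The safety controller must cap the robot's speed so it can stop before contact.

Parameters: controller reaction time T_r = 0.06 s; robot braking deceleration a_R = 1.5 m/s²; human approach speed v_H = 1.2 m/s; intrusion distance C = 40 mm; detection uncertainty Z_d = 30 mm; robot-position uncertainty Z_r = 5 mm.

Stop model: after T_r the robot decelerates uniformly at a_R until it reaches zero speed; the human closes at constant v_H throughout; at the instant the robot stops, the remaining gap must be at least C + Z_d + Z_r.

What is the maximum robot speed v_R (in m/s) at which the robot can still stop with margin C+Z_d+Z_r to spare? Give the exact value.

v_R_max = 21/20 m/s = 1.0500 m/s

at the boundary: (1/3)·v² + (43/50)·v + (-2541/2000) = 0
  disc = (43/50)² − 4·(1/3)·(-2541/2000) = 1521/625 ; √disc = 39/25
  v_R = (−(43/50) + 39/25) / (2·(1/3)) = 21/20 m/s
check:
braking lasts T_s = (21/20)/(3/2) = 0.7000 s
robot covers v_R·T_r = 1.0500·0.0600 = 0.0630 m before braking
robot covers 1.0500·0.7000 − ½·1.5000·0.7000² = 0.3675 m while stopping
human over T_r+T_s: 1.2000·(0.0600+0.7000) = 0.9120 m
residual clearance needed = 0.0400+0.0300+0.0050 = 0.0750 m
sum ≈ 0.0630+0.3675+0.9120+0.0750 ≈ 1.4175 m = S ✓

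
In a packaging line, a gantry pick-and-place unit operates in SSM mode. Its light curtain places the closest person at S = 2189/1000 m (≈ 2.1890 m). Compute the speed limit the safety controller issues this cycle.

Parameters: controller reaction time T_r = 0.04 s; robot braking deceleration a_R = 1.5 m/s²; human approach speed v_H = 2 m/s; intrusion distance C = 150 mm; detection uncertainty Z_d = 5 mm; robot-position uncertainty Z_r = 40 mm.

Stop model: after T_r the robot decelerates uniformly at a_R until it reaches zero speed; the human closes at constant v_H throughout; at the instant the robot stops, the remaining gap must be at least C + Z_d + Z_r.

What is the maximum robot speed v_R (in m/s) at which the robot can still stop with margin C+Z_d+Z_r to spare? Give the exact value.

v_R_max = 11/10 m/s = 1.1000 m/s

quadratic (1/3)·v² + (103/75)·v + (-957/500) = 0
  disc = (103/75)² − 4·(1/3)·(-957/500) = 24964/5625 ; √disc = 158/75
  v_R = (−(103/75) + 158/75) / (2·(1/3)) = 11/10 m/s
check:
T_s = v_R/a_R = (11/10)/(3/2) = 0.7333 s
robot covers v_R·T_r = 1.1000·0.0400 = 0.0440 m before braking
robot under decel: 1.1000²/(2·1.5000) = 0.4033 m
human closes 2.0000·0.7733 = 1.5467 m
C+Z_d+Z_r = 0.1500+0.0050+0.0400 = 0.1950 m
sum ≈ 0.0440+0.4033+1.5467+0.1950 ≈ 2.1890 m = S ✓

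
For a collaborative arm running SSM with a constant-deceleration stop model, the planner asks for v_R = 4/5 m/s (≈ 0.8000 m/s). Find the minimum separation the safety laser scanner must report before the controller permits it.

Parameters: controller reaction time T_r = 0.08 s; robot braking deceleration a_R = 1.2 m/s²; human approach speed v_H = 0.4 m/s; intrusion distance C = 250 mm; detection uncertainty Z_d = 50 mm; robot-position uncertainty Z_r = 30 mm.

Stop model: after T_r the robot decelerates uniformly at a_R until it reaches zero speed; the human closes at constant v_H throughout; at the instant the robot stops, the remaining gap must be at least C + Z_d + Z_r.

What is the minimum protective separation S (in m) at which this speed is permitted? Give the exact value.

stop time T_s = (4/5)/(6/5) = 0.6667 s
reaction-phase robot travel = 0.8000·0.0800 = 0.0640 m
braking distance = 0.8000²/(2·1.2000) = 0.2667 m
human closes 0.4000·0.7467 = 0.2987 m
margins: 0.2500+0.0500+0.0300 = 0.3300 m
S_min ≈ 0.0640+0.2667+0.2987+0.3300  ⇒  S_min = 1439/1500 m

S_min = 1439/1500 m = 0.9593 m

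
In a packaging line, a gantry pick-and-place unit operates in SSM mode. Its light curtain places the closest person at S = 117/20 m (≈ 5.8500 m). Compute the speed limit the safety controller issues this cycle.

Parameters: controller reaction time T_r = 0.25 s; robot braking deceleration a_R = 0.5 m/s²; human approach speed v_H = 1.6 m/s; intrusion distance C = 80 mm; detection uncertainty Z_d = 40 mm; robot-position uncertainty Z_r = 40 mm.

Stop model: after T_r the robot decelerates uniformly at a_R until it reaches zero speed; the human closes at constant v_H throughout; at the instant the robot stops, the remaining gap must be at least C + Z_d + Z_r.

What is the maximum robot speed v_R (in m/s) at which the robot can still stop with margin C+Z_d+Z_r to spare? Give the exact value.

quadratic (1)·v² + (69/20)·v + (-529/100) = 0
  disc = (69/20)² − 4·(1)·(-529/100) = 529/16 ; √disc = 23/4
  v_R = (−(69/20) + 23/4) / (2·(1)) = 23/20 m/s
check:
stop time T_s = (23/20)/(1/2) = 2.3000 s
robot in T_r: 1.1500·0.2500 = 0.2875 m
braking distance = 1.1500²/(2·0.5000) = 1.3225 m
person approaches 1.6000·(0.2500+2.3000) = 4.0800 m
residual clearance needed = 0.0800+0.0400+0.0400 = 0.1600 m
sum ≈ 0.2875+1.3225+4.0800+0.1600 ≈ 5.8500 m = S ✓

v_R_max = 23/20 m/s = 1.1500 m/s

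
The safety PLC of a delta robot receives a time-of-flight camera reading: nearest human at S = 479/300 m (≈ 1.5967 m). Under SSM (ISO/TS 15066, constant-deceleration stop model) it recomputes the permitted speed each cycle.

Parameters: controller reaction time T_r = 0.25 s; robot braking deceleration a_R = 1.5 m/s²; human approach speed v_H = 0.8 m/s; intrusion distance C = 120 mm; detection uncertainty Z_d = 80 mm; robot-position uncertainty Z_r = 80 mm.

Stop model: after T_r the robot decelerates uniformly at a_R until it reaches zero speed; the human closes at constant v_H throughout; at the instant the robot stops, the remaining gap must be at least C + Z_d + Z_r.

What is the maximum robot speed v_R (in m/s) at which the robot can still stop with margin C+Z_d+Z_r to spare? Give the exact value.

at the boundary: (1/3)·v² + (47/60)·v + (-67/60) = 0
  disc = (47/60)² − 4·(1/3)·(-67/60) = 841/400 ; √disc = 29/20
  v_R = (−(47/60) + 29/20) / (2·(1/3)) = 1 m/s
check:
T_s = v_R/a_R = 1/(3/2) = 0.6667 s
reaction-phase robot travel = 1.0000·0.2500 = 0.2500 m
braking distance = 1.0000²/(2·1.5000) = 0.3333 m
human over T_r+T_s: 0.8000·(0.2500+0.6667) = 0.7333 m
residual clearance needed = 0.1200+0.0800+0.0800 = 0.2800 m
sum ≈ 0.2500+0.3333+0.7333+0.2800 ≈ 1.5967 m = S ✓

v_R_max = 1 m/s = 1.0000 m/s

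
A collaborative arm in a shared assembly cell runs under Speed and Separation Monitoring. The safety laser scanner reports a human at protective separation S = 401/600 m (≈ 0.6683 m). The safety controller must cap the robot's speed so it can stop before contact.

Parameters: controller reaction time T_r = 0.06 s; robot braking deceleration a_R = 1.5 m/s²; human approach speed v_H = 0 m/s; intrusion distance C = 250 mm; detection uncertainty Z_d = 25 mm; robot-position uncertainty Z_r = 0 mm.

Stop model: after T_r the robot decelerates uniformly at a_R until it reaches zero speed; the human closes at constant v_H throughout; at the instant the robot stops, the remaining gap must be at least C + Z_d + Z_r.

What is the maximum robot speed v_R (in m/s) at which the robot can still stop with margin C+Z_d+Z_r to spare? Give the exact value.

v_R_max = 1 m/s = 1.0000 m/s

quadratic (1/3)·v² + (3/50)·v + (-59/150) = 0
  disc = (3/50)² − 4·(1/3)·(-59/150) = 11881/22500 ; √disc = 109/150
  v_R = (−(3/50) + 109/150) / (2·(1/3)) = 1 m/s
check:
braking lasts T_s = 1/(3/2) = 0.6667 s
robot covers v_R·T_r = 1.0000·0.0600 = 0.0600 m before braking
robot under decel: 1.0000²/(2·1.5000) = 0.3333 m
person approaches 0.0000·(0.0600+0.6667) = 0.0000 m
C+Z_d+Z_r = 0.2500+0.0250+0.0000 = 0.2750 m
sum ≈ 0.0600+0.3333+0.0000+0.2750 ≈ 0.6683 m = S ✓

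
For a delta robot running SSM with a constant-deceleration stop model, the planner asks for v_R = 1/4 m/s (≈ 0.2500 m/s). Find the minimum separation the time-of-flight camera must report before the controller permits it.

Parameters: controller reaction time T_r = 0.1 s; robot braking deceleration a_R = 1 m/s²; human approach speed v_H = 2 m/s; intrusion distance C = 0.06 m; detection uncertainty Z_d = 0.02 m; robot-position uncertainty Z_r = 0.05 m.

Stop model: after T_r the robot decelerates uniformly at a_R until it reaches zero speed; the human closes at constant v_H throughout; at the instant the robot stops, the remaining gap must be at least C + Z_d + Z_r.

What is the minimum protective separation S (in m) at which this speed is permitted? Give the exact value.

stop time T_s = (1/4)/1 = 0.2500 s
reaction-phase robot travel = 0.2500·0.1000 = 0.0250 m
robot covers 0.2500·0.2500 − ½·1.0000·0.2500² = 0.0312 m while stopping
human over T_r+T_s: 2.0000·(0.1000+0.2500) = 0.7000 m
C+Z_d+Z_r = 0.0600+0.0200+0.0500 = 0.1300 m
S_min ≈ 0.0250+0.0312+0.7000+0.1300  ⇒  S_min = 709/800 m

S_min = 709/800 m = 0.8862 m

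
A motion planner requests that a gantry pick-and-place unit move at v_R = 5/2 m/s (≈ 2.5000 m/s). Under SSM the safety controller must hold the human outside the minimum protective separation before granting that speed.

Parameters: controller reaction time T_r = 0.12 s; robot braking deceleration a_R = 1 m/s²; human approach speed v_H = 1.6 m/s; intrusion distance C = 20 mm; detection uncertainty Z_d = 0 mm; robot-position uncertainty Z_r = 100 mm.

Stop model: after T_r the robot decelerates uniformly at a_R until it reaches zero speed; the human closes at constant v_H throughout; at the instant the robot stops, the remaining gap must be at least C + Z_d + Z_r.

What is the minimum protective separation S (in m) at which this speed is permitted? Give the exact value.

stop time T_s = (5/2)/1 = 2.5000 s
robot in T_r: 2.5000·0.1200 = 0.3000 m
robot under decel: 2.5000²/(2·1.0000) = 3.1250 m
person approaches 1.6000·(0.1200+2.5000) = 4.1920 m
margins: 0.0200+0.0000+0.1000 = 0.1200 m
S_min ≈ 0.3000+3.1250+4.1920+0.1200  ⇒  S_min = 7737/1000 m

S_min = 7737/1000 m = 7.7370 m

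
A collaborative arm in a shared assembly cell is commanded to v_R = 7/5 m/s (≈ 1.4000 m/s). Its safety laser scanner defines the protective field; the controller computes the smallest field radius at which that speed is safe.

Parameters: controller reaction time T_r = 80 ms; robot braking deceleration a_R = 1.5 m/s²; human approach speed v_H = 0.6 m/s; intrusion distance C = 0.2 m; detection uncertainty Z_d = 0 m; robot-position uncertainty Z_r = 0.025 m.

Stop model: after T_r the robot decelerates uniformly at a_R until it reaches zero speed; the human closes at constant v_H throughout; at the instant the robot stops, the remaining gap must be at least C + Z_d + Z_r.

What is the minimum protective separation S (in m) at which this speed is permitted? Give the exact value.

stop time T_s = (7/5)/(3/2) = 0.9333 s
robot in T_r: 1.4000·0.0800 = 0.1120 m
robot under decel: 1.4000²/(2·1.5000) = 0.6533 m
human over T_r+T_s: 0.6000·(0.0800+0.9333) = 0.6080 m
C+Z_d+Z_r = 0.2000+0.0000+0.0250 = 0.2250 m
S_min ≈ 0.1120+0.6533+0.6080+0.2250  ⇒  S_min = 959/600 m

S_min = 959/600 m = 1.5983 m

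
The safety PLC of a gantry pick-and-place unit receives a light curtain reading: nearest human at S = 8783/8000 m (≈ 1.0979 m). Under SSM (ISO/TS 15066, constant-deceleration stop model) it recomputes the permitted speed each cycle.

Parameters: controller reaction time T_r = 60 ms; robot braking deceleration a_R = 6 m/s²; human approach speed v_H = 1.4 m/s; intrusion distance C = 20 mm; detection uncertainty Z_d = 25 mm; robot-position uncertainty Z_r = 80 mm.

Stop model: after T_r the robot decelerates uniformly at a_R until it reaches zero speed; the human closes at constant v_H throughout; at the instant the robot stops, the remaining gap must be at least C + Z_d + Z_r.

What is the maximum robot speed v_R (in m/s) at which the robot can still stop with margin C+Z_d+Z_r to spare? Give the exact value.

collect terms ⇒ (1/12)·v_R² + (22/75)·v_R + (-7111/8000) = 0
  disc = (22/75)² − 4·(1/12)·(-7111/8000) = 137641/360000 ; √disc = 371/600
  v_R = (−(22/75) + 371/600) / (2·(1/12)) = 39/20 m/s
check:
braking lasts T_s = (39/20)/6 = 0.3250 s
robot covers v_R·T_r = 1.9500·0.0600 = 0.1170 m before braking
robot under decel: 1.9500²/(2·6.0000) = 0.3169 m
human over T_r+T_s: 1.4000·(0.0600+0.3250) = 0.5390 m
margins: 0.0200+0.0250+0.0800 = 0.1250 m
sum ≈ 0.1170+0.3169+0.5390+0.1250 ≈ 1.0979 m = S ✓

v_R_max = 39/20 m/s = 1.9500 m/s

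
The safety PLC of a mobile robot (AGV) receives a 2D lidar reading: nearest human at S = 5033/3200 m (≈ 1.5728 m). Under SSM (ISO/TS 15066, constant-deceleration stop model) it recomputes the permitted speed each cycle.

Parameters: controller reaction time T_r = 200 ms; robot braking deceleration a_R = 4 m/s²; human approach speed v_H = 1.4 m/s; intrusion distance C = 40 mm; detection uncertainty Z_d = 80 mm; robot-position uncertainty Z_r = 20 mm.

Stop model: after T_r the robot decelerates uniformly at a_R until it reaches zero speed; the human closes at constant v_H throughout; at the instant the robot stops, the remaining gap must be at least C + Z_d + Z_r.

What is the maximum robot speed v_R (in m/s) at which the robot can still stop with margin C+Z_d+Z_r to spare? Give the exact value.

v_R_max = 31/20 m/s = 1.5500 m/s

at the boundary: (1/8)·v² + (11/20)·v + (-3689/3200) = 0
  disc = (11/20)² − 4·(1/8)·(-3689/3200) = 225/256 ; √disc = 15/16
  v_R = (−(11/20) + 15/16) / (2·(1/8)) = 31/20 m/s
check:
braking lasts T_s = (31/20)/4 = 0.3875 s
reaction-phase robot travel = 1.5500·0.2000 = 0.3100 m
robot under decel: 1.5500²/(2·4.0000) = 0.3003 m
human closes 1.4000·0.5875 = 0.8225 m
residual clearance needed = 0.0400+0.0800+0.0200 = 0.1400 m
sum ≈ 0.3100+0.3003+0.8225+0.1400 ≈ 1.5728 m = S ✓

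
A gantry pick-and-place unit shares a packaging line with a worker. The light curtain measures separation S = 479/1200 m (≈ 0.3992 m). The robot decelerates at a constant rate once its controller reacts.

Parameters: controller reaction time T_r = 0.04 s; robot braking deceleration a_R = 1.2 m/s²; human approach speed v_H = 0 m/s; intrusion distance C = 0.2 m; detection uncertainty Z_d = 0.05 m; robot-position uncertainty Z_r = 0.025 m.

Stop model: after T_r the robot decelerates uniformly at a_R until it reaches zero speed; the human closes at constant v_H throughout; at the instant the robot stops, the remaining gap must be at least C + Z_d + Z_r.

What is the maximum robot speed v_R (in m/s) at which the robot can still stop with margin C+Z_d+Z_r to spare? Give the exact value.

quadratic (5/12)·v² + (1/25)·v + (-149/1200) = 0
  disc = (1/25)² − 4·(5/12)·(-149/1200) = 18769/90000 ; √disc = 137/300
  v_R = (−(1/25) + 137/300) / (2·(5/12)) = 1/2 m/s
check:
stop time T_s = (1/2)/(6/5) = 0.4167 s
robot in T_r: 0.5000·0.0400 = 0.0200 m
robot covers 0.5000·0.4167 − ½·1.2000·0.4167² = 0.1042 m while stopping
human closes 0.0000·0.4567 = 0.0000 m
residual clearance needed = 0.2000+0.0500+0.0250 = 0.2750 m
sum ≈ 0.0200+0.1042+0.0000+0.2750 ≈ 0.3992 m = S ✓

v_R_max = 1/2 m/s = 0.5000 m/s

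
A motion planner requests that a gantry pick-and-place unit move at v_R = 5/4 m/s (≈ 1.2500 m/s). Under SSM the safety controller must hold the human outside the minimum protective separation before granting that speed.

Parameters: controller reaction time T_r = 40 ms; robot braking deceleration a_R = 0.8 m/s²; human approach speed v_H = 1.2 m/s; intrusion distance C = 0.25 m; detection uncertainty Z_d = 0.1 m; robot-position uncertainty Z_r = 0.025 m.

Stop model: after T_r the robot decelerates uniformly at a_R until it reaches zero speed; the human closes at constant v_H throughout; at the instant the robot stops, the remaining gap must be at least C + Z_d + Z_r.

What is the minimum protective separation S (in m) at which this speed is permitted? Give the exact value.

S_min = 53193/16000 m = 3.3246 m

T_s = v_R/a_R = (5/4)/(4/5) = 1.5625 s
reaction-phase robot travel = 1.2500·0.0400 = 0.0500 m
robot covers 1.2500·1.5625 − ½·0.8000·1.5625² = 0.9766 m while stopping
human closes 1.2000·1.6025 = 1.9230 m
margins: 0.2500+0.1000+0.0250 = 0.3750 m
S_min ≈ 0.0500+0.9766+1.9230+0.3750  ⇒  S_min = 53193/16000 m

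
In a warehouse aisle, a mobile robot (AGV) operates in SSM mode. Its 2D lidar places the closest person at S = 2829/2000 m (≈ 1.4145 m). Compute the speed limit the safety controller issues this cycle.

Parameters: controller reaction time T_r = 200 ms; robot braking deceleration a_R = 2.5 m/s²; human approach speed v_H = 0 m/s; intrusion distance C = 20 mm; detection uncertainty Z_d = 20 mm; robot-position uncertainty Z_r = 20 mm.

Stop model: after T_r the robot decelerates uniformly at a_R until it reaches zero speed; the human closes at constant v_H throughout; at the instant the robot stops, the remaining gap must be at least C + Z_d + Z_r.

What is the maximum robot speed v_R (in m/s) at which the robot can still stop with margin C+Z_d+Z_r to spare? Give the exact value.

collect terms ⇒ (1/5)·v_R² + (1/5)·v_R + (-2709/2000) = 0
  disc = (1/5)² − 4·(1/5)·(-2709/2000) = 2809/2500 ; √disc = 53/50
  v_R = (−(1/5) + 53/50) / (2·(1/5)) = 43/20 m/s
check:
T_s = v_R/a_R = (43/20)/(5/2) = 0.8600 s
robot in T_r: 2.1500·0.2000 = 0.4300 m
braking distance = 2.1500²/(2·2.5000) = 0.9245 m
human closes 0.0000·1.0600 = 0.0000 m
C+Z_d+Z_r = 0.0200+0.0200+0.0200 = 0.0600 m
sum ≈ 0.4300+0.9245+0.0000+0.0600 ≈ 1.4145 m = S ✓

v_R_max = 43/20 m/s = 2.1500 m/s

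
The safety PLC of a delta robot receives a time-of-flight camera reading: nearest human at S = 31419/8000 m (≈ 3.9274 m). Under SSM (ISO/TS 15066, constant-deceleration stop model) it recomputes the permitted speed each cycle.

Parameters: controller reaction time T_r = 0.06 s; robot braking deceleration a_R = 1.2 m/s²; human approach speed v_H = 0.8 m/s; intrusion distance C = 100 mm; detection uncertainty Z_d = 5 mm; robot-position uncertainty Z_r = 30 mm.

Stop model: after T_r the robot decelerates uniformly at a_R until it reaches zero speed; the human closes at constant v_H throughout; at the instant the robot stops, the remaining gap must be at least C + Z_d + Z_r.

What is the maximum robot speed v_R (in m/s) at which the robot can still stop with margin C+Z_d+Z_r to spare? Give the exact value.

at the boundary: (5/12)·v² + (109/150)·v + (-5991/1600) = 0
  disc = (109/150)² − 4·(5/12)·(-5991/1600) = 2436721/360000 ; √disc = 1561/600
  v_R = (−(109/150) + 1561/600) / (2·(5/12)) = 9/4 m/s
check:
T_s = v_R/a_R = (9/4)/(6/5) = 1.8750 s
robot in T_r: 2.2500·0.0600 = 0.1350 m
robot under decel: 2.2500²/(2·1.2000) = 2.1094 m
human closes 0.8000·1.9350 = 1.5480 m
margins: 0.1000+0.0050+0.0300 = 0.1350 m
sum ≈ 0.1350+2.1094+1.5480+0.1350 ≈ 3.9274 m = S ✓

v_R_max = 9/4 m/s = 2.2500 m/s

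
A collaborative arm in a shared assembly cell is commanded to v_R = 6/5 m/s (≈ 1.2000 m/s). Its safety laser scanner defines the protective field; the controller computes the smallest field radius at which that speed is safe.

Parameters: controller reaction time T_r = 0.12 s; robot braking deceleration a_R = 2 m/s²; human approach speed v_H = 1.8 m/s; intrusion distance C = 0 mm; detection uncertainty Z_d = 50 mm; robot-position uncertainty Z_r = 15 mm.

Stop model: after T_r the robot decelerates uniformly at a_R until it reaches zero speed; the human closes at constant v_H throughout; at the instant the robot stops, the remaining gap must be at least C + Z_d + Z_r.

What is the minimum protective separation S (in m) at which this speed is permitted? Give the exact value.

stop time T_s = (6/5)/2 = 0.6000 s
robot in T_r: 1.2000·0.1200 = 0.1440 m
robot covers 1.2000·0.6000 − ½·2.0000·0.6000² = 0.3600 m while stopping
human over T_r+T_s: 1.8000·(0.1200+0.6000) = 1.2960 m
C+Z_d+Z_r = 0.0000+0.0500+0.0150 = 0.0650 m
S_min ≈ 0.1440+0.3600+1.2960+0.0650  ⇒  S_min = 373/200 m

S_min = 373/200 m = 1.8650 m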